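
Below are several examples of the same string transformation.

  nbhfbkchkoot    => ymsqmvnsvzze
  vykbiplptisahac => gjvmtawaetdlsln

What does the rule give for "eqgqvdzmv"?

pbrbgokxg

The rule is to shift every letter 11 places forward in the alphabet (wrapping around).
On "eqgqvdzmv" that produces "pbrbgokxg".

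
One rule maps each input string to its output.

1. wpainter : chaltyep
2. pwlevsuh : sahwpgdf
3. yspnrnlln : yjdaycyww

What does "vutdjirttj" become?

In each case the input is transformed by: move the last character to the front, then shift every letter 11 places forward in the alphabet (wrapping around).
Starting from "vutdjirttj": after the first operation, "jvutdjirtt"; after the second, "ugfeoutcee".

ugfeoutcee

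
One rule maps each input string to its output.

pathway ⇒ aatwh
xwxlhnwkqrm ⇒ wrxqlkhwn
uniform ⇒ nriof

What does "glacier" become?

The rule is to take characters alternately from the front and the back (1st, last, 2nd, 2nd-last, ...), then delete the first 2 characters.
For "glacier", step one produces "grleaic"; step two turns that into "leaic".
(Check on "uniform": → "umnriof" → "nriof" ✓)

leaic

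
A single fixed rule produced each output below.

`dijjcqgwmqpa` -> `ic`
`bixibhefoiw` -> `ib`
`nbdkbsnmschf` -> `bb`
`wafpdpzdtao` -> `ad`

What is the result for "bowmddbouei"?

In each case the input is transformed by: keep one character in every 3, starting at position 2 (positions 2nd, 5th, 8th, ...), then keep only the first 2 characters.
Starting from "bowmddbouei": after the first operation, "odoi"; after the second, "od".

od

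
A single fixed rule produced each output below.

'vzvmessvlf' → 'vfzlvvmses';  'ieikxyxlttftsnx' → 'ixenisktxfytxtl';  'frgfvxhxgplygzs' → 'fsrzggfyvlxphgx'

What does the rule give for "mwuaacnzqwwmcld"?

Each output is the input with this applied: take characters alternately from the front and the back (1st, last, 2nd, 2nd-last, ...).
"mwuaacnzqwwmcld" → "mdwlucamawcwnqz".

mdwlucamawcwnqz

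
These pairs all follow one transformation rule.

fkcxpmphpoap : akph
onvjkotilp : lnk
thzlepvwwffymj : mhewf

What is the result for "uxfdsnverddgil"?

ixsed

Each output is the input with this applied: move the last 3 characters to the front (rotate right by 3), then keep one character in every 3, starting at position 2 (positions 2nd, 5th, 8th, ...).
For "uxfdsnverddgil", step one produces "giluxfdsnverdd"; step two turns that into "ixsed".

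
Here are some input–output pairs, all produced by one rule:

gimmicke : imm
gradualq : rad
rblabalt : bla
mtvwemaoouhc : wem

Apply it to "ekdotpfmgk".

What's happening: swap the front and back halves of the string, then keep only the last 3 characters.
For "ekdotpfmgk", step one produces "pfmgkekdot"; step two turns that into "dot".

dot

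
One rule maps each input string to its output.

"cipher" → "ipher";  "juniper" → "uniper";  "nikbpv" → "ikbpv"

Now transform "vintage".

Rule — delete the first character.
"vintage" → "intage".

intage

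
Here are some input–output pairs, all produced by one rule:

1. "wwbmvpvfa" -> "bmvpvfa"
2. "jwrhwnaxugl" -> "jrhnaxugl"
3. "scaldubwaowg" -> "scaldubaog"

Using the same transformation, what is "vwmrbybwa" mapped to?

Rule — remove every "w".
For "vwmrbybwa" the result is "vmrbyba".

vmrbyba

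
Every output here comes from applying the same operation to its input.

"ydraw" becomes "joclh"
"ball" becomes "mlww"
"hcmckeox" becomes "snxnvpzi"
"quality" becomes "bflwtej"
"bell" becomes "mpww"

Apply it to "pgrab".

arclm

The rule is to shift every letter 11 places forward in the alphabet (wrapping around).
So "pgrab" becomes "arclm".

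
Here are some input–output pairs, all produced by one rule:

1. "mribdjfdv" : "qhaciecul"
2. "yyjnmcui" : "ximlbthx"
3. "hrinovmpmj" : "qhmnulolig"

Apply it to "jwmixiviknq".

vlhwhuhjmpi

What's happening: shift every letter 1 place backward in the alphabet (wrapping around), then move the first character to the end.
Starting from "jwmixiviknq": after the first operation, "ivlhwhuhjmp"; after the second, "vlhwhuhjmpi".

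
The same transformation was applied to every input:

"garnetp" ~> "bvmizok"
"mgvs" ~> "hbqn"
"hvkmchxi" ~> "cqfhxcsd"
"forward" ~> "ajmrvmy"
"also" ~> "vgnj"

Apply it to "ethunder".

Looking at the pairs, the operation is to shift every letter 5 places backward in the alphabet (wrapping around).
So "ethunder" becomes "zocpiyzm".

zocpiyzm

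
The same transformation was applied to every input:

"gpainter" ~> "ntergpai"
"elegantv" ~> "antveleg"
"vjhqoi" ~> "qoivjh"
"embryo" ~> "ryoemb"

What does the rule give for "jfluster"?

sterjflu

The transformation: swap the front and back halves of the string.
On "jfluster" that produces "sterjflu".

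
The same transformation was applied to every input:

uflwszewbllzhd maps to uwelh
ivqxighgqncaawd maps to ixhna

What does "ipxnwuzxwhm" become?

Rule — keep one character in every 3, starting at position 1 (positions 1st, 4th, 7th, ...).
So "ipxnwuzxwhm" becomes "inzh".

inzh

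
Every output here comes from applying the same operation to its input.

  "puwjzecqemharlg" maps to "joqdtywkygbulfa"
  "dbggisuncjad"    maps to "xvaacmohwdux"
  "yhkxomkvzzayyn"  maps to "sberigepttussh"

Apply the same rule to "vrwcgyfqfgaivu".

The transformation: shift every letter 6 places backward in the alphabet (wrapping around).
On "vrwcgyfqfgaivu" that produces "plqwaszkzaucpo".

plqwaszkzaucpo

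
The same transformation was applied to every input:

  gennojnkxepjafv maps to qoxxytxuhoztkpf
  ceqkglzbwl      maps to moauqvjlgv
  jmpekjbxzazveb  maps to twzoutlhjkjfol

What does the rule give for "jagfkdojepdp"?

tkqpunytoznz

Each output is the input with this applied: shift every letter 10 places forward in the alphabet (wrapping around).
"jagfkdojepdp" → "tkqpunytoznz".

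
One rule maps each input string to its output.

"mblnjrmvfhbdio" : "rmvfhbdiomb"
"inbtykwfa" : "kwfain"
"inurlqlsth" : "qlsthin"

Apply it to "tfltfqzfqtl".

qzfqtltf

What's happening: move the first 2 characters to the end (rotate left by 2), then delete the first 3 characters.
"tfltfqzfqtl" → "ltfqzfqtltf" → "qzfqtltf".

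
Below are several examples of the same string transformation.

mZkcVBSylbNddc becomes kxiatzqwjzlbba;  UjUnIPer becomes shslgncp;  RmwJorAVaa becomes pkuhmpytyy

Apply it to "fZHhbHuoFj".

dxffzfsmdh

Rule — shift every letter 2 places backward in the alphabet (wrapping around), then convert every letter to lowercase.
On "fZHhbHuoFj": the first step gives "dXFfzFsmDh", and the second then gives "dxffzfsmdh".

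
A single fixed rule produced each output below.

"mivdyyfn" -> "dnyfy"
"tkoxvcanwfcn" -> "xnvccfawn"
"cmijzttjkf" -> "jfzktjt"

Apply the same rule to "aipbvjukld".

What's happening: delete the first 3 characters, then take characters alternately from the front and the back (1st, last, 2nd, 2nd-last, ...).
On "aipbvjukld": the first step gives "bvjukld", and the second then gives "bdvljku".

bdvljku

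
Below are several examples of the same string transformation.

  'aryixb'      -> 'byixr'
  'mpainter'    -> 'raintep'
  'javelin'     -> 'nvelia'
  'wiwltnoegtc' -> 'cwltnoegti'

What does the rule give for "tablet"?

Each output is the input with this applied: delete the first character, then swap the first and last characters.
"tablet" → "ablet" → "tblea".

tblea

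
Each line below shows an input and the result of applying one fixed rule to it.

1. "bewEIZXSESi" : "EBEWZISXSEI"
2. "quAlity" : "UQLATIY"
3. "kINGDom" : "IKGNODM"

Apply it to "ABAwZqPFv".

BAWAQZFPV

The rule is to swap each adjacent pair of characters (1↔2, 3↔4, ...), then convert every letter to uppercase.
Starting from "ABAwZqPFv": after the first operation, "BAwAqZFPv"; after the second, "BAWAQZFPV".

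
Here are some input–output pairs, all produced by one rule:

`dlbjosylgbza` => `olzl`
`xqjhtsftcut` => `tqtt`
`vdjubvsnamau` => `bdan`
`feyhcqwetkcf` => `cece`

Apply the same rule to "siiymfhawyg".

In each case the input is transformed by: keep one character in every 3, starting at position 2 (positions 2nd, 5th, 8th, ...), then swap each adjacent pair of characters (1↔2, 3↔4, ...).
"siiymfhawyg" → "imag" → "miga".

miga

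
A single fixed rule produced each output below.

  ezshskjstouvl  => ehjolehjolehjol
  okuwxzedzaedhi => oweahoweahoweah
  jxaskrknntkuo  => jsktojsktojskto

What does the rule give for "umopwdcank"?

Rule — keep one character in every 3, starting at position 1 (positions 1st, 4th, 7th, ...), then write the whole string 3 times in a row.
Working it through for "umopwdcank": intermediate "upck", final "upckupckupck".

upckupckupck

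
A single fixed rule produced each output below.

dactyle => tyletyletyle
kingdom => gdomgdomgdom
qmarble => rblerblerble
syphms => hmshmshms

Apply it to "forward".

wardwardward

Each output is the input with this applied: delete the first 3 characters, then write the whole string 3 times in a row.
Starting from "forward": after the first operation, "ward"; after the second, "wardwardward".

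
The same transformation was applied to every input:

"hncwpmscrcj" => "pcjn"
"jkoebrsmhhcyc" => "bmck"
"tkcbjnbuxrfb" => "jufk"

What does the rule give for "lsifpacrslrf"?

prrs

The rule is to keep one character in every 3, starting at position 2 (positions 2nd, 5th, 8th, ...), then move the first character to the end.
On "lsifpacrslrf" that produces "prrs".
(Check on "hncwpmscrcj": → "npcj" → "pcjn" ✓)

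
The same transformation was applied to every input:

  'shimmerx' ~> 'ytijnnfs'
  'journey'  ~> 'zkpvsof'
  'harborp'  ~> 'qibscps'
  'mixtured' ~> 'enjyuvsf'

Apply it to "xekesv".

wyflft

The transformation: move the last character to the front, then shift every letter 1 place forward in the alphabet (wrapping around).
So "xekesv" becomes "wyflft".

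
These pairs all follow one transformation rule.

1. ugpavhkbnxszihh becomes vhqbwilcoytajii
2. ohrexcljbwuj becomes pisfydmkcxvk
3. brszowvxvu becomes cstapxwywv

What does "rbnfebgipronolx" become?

The rule is to shift every letter 1 place forward in the alphabet (wrapping around).
"rbnfebgipronolx" → "scogfchjqspopmy".

scogfchjqspopmy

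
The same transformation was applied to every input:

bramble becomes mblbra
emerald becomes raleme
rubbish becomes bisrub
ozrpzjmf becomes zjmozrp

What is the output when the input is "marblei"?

The pattern: delete the last character, then move the last 3 characters to the front (rotate right by 3).
Applying both steps to "marblei": "marble", then "blemar".
(Check on "emerald": → "emeral" → "raleme" ✓)

blemar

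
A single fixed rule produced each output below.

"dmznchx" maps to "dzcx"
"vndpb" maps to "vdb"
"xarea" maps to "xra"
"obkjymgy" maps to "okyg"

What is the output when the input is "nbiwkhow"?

niko

The rule is to keep every other character starting from the first (positions 1st, 3rd, 5th, ...).
Doing the same to "nbiwkhow": "niko".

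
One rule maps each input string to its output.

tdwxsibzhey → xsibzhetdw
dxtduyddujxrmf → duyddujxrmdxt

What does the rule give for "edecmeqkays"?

cmeqkayede

Each output is the input with this applied: delete the last character, then move the first 3 characters to the end (rotate left by 3).
For "edecmeqkays" the result is "cmeqkayede".
(Check on "dxtduyddujxrmf": → "dxtduyddujxrm" → "duyddujxrmdxt" ✓)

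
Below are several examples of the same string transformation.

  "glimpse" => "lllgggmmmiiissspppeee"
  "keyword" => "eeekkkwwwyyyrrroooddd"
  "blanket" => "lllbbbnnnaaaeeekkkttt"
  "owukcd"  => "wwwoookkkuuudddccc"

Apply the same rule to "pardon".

The transformation: swap each adjacent pair of characters (1↔2, 3↔4, ...), then repeat every character 3 times.
For "pardon", step one produces "apdrno"; step two turns that into "aaapppdddrrrnnnooo".

aaapppdddrrrnnnooo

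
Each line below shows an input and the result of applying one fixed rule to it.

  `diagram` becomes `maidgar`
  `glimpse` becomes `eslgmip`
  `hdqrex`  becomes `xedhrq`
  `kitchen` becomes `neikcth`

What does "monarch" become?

Rule — move the last 2 characters to the front (rotate right by 2), then swap each adjacent pair of characters (1↔2, 3↔4, ...).
For "monarch", step one produces "chmonar"; step two turns that into "hcomanr".

hcomanr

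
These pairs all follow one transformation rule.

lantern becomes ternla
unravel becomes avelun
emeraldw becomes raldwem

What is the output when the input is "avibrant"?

What's happening: move the first 3 characters to the end (rotate left by 3), then delete the last character.
"avibrant" → "brantavi" → "brantav".

brantav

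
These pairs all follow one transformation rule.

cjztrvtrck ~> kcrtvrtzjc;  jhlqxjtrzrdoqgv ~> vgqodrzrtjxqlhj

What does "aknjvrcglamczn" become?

Looking at the pairs, the operation is to reverse the string.
For "aknjvrcglamczn" the result is "nzcmalgcrvjnka".

nzcmalgcrvjnka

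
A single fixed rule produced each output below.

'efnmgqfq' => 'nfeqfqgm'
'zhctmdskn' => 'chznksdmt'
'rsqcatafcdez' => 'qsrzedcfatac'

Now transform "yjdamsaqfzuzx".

djyxzuzfqasma

Each output is the input with this applied: reverse the string, then move the last 3 characters to the front (rotate right by 3).
For "yjdamsaqfzuzx", step one produces "xzuzfqasmadjy"; step two turns that into "djyxzuzfqasma".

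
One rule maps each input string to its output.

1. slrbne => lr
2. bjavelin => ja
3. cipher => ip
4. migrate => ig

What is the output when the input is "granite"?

The transformation: move the first character to the end, then keep only the first 2 characters.
On "granite": the first step gives "raniteg", and the second then gives "ra".

ra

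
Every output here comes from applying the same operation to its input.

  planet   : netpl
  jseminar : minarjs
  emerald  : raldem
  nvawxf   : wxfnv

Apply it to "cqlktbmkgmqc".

ktbmkgmqccq

Rule — move the first 3 characters to the end (rotate left by 3), then delete the last character.
So "cqlktbmkgmqc" becomes "ktbmkgmqccq".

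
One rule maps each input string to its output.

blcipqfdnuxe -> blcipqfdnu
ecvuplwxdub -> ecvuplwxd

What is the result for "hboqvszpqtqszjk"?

hboqvszpqtqsz

Each output is the input with this applied: delete the last 2 characters.
Applying that to "hboqvszpqtqszjk" gives "hboqvszpqtqsz".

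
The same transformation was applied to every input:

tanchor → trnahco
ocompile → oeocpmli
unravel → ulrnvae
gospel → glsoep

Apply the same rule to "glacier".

Rule — move the last character to the front, then swap each adjacent pair of characters (1↔2, 3↔4, ...).
"glacier" → "rglacie" → "gralice".

gralice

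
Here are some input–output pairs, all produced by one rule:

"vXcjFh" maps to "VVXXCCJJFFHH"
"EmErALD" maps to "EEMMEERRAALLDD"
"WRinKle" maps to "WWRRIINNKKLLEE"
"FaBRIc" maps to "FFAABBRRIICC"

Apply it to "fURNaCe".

FFUURRNNAACCEE

The pattern: double every character, then convert every letter to uppercase.
Starting from "fURNaCe": after the first operation, "ffUURRNNaaCCee"; after the second, "FFUURRNNAACCEE".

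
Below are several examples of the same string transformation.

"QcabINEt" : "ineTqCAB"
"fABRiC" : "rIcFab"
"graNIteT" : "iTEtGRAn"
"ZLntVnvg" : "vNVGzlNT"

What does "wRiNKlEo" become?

Rule — swap the front and back halves of the string, then flip the case of every letter.
Working it through for "wRiNKlEo": intermediate "KlEowRiN", final "kLeOWrIn".

kLeOWrIn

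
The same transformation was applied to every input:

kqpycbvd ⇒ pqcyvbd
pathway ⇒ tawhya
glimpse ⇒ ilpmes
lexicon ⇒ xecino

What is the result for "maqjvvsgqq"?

The transformation: delete the first character, then swap each adjacent pair of characters (1↔2, 3↔4, ...).
On "maqjvvsgqq": the first step gives "aqjvvsgqq", and the second then gives "qavjsvqgq".

qavjsvqgq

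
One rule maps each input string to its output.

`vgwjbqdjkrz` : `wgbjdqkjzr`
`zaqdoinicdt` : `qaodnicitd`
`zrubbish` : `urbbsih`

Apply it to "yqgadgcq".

The transformation: delete the first character, then swap each adjacent pair of characters (1↔2, 3↔4, ...).
So "yqgadgcq" becomes "gqdacgq".
(Check on "vgwjbqdjkrz": → "gwjbqdjkrz" → "wgbjdqkjzr" ✓)

gqdacgq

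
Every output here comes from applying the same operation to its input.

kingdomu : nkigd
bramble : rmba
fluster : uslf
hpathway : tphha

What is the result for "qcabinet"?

qicba

The pattern: delete the last 3 characters, then sort the characters into reverse alphabetical order.
Starting from "qcabinet": after the first operation, "qcabi"; after the second, "qicba".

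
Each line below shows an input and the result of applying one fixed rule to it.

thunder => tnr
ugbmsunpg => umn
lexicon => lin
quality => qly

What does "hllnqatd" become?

The transformation: keep one character in every 3, starting at position 1 (positions 1st, 4th, 7th, ...).
For "hllnqatd" the result is "hnt".

hnt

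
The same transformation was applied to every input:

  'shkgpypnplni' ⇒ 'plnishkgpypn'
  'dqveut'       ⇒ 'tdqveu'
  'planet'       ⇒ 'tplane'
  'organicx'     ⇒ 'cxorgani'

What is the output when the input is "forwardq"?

The rule is to swap the front and back halves of the string, then move the first 2 characters to the end (rotate left by 2).
Applying both steps to "forwardq": "ardqforw", then "dqforwar".

dqforwar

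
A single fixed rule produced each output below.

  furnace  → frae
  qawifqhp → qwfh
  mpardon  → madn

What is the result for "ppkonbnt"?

Rule — keep every other character starting from the first (positions 1st, 3rd, 5th, ...).
On "ppkonbnt" that produces "pknn".

pknn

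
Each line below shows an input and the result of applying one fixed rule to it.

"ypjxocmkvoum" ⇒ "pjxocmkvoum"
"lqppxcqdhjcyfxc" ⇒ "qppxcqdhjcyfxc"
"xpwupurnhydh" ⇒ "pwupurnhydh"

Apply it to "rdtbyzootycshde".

The transformation: delete the first character.
So "rdtbyzootycshde" becomes "dtbyzootycshde".

dtbyzootycshde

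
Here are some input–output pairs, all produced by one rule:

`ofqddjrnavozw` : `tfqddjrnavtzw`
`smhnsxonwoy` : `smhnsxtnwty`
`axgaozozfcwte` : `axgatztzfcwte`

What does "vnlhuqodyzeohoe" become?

vnlhuqtdyzethte

Each output is the input with this applied: replace every "o" with "t".
So "vnlhuqodyzeohoe" becomes "vnlhuqtdyzethte".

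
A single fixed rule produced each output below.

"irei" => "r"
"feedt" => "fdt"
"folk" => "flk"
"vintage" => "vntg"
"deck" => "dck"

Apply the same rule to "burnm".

brnm

The pattern: remove every vowel.
For "burnm" the result is "brnm".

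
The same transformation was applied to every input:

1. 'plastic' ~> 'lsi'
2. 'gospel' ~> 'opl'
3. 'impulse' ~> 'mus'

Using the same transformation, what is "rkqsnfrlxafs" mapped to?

What's happening: keep every other character starting from the second (positions 2nd, 4th, 6th, ...).
For "rkqsnfrlxafs" the result is "ksflas".

ksflas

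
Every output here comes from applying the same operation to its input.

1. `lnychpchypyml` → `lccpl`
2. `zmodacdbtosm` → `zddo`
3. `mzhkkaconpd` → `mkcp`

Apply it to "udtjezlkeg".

ujlg

The transformation: keep one character in every 3, starting at position 1 (positions 1st, 4th, 7th, ...).
Applying that to "udtjezlkeg" gives "ujlg".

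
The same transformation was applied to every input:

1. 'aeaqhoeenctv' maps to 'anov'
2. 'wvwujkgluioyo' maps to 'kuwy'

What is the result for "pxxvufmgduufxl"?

Rule — keep one character in every 3, starting at position 3 (positions 3rd, 6th, 9th, ...), then sort the characters into alphabetical order.
On "pxxvufmgduufxl": the first step gives "xfdf", and the second then gives "dffx".

dffx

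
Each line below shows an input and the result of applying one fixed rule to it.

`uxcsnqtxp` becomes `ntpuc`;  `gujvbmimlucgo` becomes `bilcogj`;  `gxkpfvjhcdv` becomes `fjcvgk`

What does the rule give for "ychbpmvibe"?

pvbyh

The transformation: keep every other character starting from the first (positions 1st, 3rd, 5th, ...), then move the first 2 characters to the end (rotate left by 2).
Working it through for "ychbpmvibe": intermediate "yhpvb", final "pvbyh".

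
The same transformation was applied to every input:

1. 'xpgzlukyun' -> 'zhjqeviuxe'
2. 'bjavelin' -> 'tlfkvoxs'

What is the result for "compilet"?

The transformation: shift every letter 10 places forward in the alphabet (wrapping around), then swap each adjacent pair of characters (1↔2, 3↔4, ...).
"compilet" → "mywzsvod" → "ymzwvsdo".

ymzwvsdo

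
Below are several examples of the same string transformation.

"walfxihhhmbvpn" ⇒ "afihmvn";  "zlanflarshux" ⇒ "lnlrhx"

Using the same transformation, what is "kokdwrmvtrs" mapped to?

Looking at the pairs, the operation is to keep every other character starting from the second (positions 2nd, 4th, 6th, ...).
For "kokdwrmvtrs" the result is "odrvr".

odrvr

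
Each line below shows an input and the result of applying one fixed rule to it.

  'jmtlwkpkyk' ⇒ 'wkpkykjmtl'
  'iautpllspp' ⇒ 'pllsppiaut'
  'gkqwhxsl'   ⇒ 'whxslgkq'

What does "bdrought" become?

oughtbdr

The transformation: swap the front and back halves of the string, then move the last character to the front.
Working it through for "bdrought": intermediate "ughtbdro", final "oughtbdr".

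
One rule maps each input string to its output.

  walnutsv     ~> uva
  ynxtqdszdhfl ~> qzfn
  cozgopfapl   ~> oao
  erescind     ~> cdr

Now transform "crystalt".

ttr

Looking at the pairs, the operation is to keep one character in every 3, starting at position 2 (positions 2nd, 5th, 8th, ...), then move the first character to the end.
Doing the same to "crystalt": "ttr".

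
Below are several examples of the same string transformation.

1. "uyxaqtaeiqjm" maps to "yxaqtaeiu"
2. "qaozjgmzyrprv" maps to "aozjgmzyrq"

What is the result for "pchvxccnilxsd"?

chvxccnilp

The transformation: delete the last 3 characters, then move the first character to the end.
Starting from "pchvxccnilxsd": after the first operation, "pchvxccnil"; after the second, "chvxccnilp".
(Check on "uyxaqtaeiqjm": → "uyxaqtaei" → "yxaqtaeiu" ✓)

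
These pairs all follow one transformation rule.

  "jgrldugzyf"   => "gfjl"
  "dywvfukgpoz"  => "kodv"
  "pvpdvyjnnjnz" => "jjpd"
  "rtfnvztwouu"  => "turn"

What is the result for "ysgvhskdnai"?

The pattern: keep one character in every 3, starting at position 1 (positions 1st, 4th, 7th, ...), then swap the front and back halves of the string.
For "ysgvhskdnai", step one produces "yvka"; step two turns that into "kayv".

kayv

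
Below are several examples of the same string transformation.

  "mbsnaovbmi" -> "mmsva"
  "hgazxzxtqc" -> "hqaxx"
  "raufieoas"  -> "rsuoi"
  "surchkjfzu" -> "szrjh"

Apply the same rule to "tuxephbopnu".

tuxppb

Looking at the pairs, the operation is to keep every other character starting from the first (positions 1st, 3rd, 5th, ...), then take characters alternately from the front and the back (1st, last, 2nd, 2nd-last, ...).
Applying that to "tuxephbopnu" gives "tuxppb".
(Check on "surchkjfzu": → "srhjz" → "szrjh" ✓)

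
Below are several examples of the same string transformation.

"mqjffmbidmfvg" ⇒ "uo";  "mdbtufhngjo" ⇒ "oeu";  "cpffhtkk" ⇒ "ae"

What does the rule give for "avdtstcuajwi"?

Looking at the pairs, the operation is to shift every letter 11 places forward in the alphabet (wrapping around), then keep only the vowels.
For "avdtstcuajwi", step one produces "lgoedenfluht"; step two turns that into "oeeu".

oeeu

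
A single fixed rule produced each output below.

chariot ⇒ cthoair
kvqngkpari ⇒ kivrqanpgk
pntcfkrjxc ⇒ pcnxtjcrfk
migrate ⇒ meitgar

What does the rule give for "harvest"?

htasrev

Rule — take characters alternately from the front and the back (1st, last, 2nd, 2nd-last, ...).
Applying that to "harvest" gives "htasrev".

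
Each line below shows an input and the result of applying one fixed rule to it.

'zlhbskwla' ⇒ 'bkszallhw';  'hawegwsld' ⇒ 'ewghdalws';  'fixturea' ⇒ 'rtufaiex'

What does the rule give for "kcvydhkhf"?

Each output is the input with this applied: take characters alternately from the front and the back (1st, last, 2nd, 2nd-last, ...), then move the last 3 characters to the front (rotate right by 3).
For "kcvydhkhf", step one produces "kfchvkyhd"; step two turns that into "yhdkfchvk".

yhdkfchvk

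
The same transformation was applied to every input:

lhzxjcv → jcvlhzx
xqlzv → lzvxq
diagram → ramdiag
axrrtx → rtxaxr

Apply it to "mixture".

uremixt

Each output is the input with this applied: move the last 3 characters to the front (rotate right by 3).
So "mixture" becomes "uremixt".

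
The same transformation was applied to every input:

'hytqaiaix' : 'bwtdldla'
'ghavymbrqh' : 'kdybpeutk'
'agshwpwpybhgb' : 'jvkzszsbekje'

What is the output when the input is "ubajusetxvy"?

edmxvhwayb

What's happening: shift every letter 3 places forward in the alphabet (wrapping around), then delete the first character.
For "ubajusetxvy", step one produces "xedmxvhwayb"; step two turns that into "edmxvhwayb".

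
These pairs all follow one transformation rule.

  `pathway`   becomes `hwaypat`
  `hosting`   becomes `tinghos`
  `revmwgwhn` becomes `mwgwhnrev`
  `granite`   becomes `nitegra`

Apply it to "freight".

The transformation: move the first 3 characters to the end (rotate left by 3).
Applying that to "freight" gives "ightfre".

ightfre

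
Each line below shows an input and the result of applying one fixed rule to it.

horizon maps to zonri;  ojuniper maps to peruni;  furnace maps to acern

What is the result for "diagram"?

ramag

The rule is to delete the first 2 characters, then move the last 3 characters to the front (rotate right by 3).
"diagram" → "ramag".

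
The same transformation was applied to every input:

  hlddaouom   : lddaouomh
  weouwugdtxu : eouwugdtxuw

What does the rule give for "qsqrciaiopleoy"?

sqrciaiopleoyq

The rule is to move the first character to the end.
On "qsqrciaiopleoy" that produces "sqrciaiopleoyq".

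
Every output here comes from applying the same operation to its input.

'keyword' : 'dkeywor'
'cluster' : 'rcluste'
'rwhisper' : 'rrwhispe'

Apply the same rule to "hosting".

The rule is to move the last character to the front.
For "hosting" the result is "ghostin".

ghostin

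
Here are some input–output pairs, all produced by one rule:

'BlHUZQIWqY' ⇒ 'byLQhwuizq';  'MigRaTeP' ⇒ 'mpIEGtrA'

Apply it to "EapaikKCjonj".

The rule is to take characters alternately from the front and the back (1st, last, 2nd, 2nd-last, ...), then flip the case of every letter.
On "EapaikKCjonj" that produces "eJANPOAJIcKk".

eJANPOAJIcKk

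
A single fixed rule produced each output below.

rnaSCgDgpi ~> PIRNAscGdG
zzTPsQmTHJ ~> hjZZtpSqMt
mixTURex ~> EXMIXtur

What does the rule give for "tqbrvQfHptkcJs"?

The rule is to move the last 2 characters to the front (rotate right by 2), then flip the case of every letter.
"tqbrvQfHptkcJs" → "JstqbrvQfHptkc" → "jSTQBRVqFhPTKC".
(Check on "rnaSCgDgpi": → "pirnaSCgDg" → "PIRNAscGdG" ✓)

jSTQBRVqFhPTKC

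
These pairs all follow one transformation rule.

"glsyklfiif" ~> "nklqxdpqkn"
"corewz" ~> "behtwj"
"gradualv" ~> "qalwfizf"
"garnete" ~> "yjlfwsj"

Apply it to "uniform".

wrzsnkt

What's happening: move the last 2 characters to the front (rotate right by 2), then shift every letter 5 places forward in the alphabet (wrapping around).
"uniform" → "rmunifo" → "wrzsnkt".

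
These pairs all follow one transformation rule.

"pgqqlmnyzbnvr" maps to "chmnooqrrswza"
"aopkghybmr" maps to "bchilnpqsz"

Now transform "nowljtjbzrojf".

Each output is the input with this applied: sort the characters into alphabetical order, then shift every letter 1 place forward in the alphabet (wrapping around).
Starting from "nowljtjbzrojf": after the first operation, "bfjjjlnoortwz"; after the second, "cgkkkmoppsuxa".

cgkkkmoppsuxa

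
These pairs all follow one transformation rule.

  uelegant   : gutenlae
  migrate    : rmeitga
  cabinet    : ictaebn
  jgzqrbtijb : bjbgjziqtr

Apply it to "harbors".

The rule is to take characters alternately from the front and the back (1st, last, 2nd, 2nd-last, ...), then move the last character to the front.
"harbors" → "hsarrob" → "bhsarro".
(Check on "migrate": → "meitgar" → "rmeitga" ✓)

bhsarro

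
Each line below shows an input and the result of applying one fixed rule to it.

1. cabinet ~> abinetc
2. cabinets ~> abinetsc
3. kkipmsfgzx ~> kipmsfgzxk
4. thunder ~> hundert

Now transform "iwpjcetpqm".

Rule — move the first character to the end.
Applying that to "iwpjcetpqm" gives "wpjcetpqmi".

wpjcetpqmi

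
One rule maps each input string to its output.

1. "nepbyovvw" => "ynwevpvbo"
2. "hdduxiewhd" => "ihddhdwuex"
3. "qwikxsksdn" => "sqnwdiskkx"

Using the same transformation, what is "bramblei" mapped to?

Looking at the pairs, the operation is to take characters alternately from the front and the back (1st, last, 2nd, 2nd-last, ...), then move the last character to the front.
Applying that to "bramblei" gives "bbirealm".

bbirealm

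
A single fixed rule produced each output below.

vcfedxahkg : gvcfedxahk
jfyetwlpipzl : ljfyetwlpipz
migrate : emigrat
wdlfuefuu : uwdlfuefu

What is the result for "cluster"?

rcluste

The pattern: move the last character to the front.
For "cluster" the result is "rcluste".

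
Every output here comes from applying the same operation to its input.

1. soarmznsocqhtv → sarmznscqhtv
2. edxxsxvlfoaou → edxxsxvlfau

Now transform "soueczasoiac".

sueczasiac

Each output is the input with this applied: remove every "o".
For "soueczasoiac" the result is "sueczasiac".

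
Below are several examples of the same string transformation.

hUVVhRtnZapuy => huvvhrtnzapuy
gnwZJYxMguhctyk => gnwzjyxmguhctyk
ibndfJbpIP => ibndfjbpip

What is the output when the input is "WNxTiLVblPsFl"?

wnxtilvblpsfl

In each case the input is transformed by: convert every letter to lowercase.
On "WNxTiLVblPsFl" that produces "wnxtilvblpsfl".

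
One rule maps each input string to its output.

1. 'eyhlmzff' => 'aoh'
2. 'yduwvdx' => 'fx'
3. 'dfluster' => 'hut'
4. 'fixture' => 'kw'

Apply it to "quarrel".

wt

The pattern: shift every letter 2 places forward in the alphabet (wrapping around), then keep one character in every 3, starting at position 2 (positions 2nd, 5th, 8th, ...).
Working it through for "quarrel": intermediate "swcttgn", final "wt".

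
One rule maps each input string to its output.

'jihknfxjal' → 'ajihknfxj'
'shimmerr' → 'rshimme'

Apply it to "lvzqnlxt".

The transformation: delete the last character, then move the last character to the front.
Starting from "lvzqnlxt": after the first operation, "lvzqnlx"; after the second, "xlvzqnl".

xlvzqnl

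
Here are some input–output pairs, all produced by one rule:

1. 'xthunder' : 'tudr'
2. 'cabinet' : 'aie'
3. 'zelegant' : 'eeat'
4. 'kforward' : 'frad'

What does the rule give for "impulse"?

The pattern: keep every other character starting from the second (positions 2nd, 4th, 6th, ...).
So "impulse" becomes "mus".

mus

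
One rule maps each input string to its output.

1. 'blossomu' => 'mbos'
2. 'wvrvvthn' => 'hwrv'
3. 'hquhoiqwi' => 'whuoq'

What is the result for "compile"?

In each case the input is transformed by: move the last 2 characters to the front (rotate right by 2), then keep every other character starting from the first (positions 1st, 3rd, 5th, ...).
Applying both steps to "compile": "lecompi", then "lcmi".

lcmi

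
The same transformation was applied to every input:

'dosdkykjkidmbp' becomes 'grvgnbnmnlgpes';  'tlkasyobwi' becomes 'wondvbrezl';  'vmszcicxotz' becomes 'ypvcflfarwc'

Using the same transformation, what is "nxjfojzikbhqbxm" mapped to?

Looking at the pairs, the operation is to shift every letter 3 places forward in the alphabet (wrapping around).
Applying that to "nxjfojzikbhqbxm" gives "qamirmclnekteap".

qamirmclnekteap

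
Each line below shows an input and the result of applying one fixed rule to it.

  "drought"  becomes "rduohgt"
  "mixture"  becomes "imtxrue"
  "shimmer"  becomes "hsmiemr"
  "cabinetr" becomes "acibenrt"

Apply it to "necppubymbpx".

enpcupybbmxp

The rule is to swap each adjacent pair of characters (1↔2, 3↔4, ...).
Doing the same to "necppubymbpx": "enpcupybbmxp".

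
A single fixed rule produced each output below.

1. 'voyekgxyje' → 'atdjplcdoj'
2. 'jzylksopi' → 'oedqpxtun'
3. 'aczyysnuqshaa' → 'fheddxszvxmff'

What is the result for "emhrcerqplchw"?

In each case the input is transformed by: shift every letter 5 places forward in the alphabet (wrapping around).
"emhrcerqplchw" → "jrmwhjwvuqhmb".

jrmwhjwvuqhmb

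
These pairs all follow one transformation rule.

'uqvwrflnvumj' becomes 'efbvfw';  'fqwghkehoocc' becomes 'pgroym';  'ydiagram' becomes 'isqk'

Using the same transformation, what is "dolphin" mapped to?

Looking at the pairs, the operation is to keep every other character starting from the first (positions 1st, 3rd, 5th, ...), then shift every letter 10 places forward in the alphabet (wrapping around).
Working it through for "dolphin": intermediate "dlhn", final "nvrx".
(Check on "fqwghkehoocc": → "fwheoc" → "pgroym" ✓)

nvrx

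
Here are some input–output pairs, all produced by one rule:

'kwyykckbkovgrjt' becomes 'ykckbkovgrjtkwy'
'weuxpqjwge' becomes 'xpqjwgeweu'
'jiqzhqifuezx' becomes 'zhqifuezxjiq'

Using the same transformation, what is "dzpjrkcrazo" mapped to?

Each output is the input with this applied: move the first 3 characters to the end (rotate left by 3).
For "dzpjrkcrazo" the result is "jrkcrazodzp".

jrkcrazodzp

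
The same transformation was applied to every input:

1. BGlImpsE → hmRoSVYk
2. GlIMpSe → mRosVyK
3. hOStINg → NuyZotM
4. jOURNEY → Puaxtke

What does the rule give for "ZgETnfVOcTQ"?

fMkzTLbuIzw

Rule — shift every letter 6 places forward in the alphabet (wrapping around), then flip the case of every letter.
On "ZgETnfVOcTQ" that produces "fMkzTLbuIzw".
(Check on "jOURNEY": → "pUAXTKE" → "Puaxtke" ✓)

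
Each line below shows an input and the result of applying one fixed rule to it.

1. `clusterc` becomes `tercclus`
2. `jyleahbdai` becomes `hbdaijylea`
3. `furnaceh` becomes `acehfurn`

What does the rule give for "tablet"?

What's happening: swap the front and back halves of the string.
On "tablet" that produces "lettab".

lettab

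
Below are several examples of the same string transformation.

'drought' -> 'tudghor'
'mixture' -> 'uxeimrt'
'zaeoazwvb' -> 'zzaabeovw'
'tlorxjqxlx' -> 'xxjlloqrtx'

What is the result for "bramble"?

mrabbel

Looking at the pairs, the operation is to sort the characters into alphabetical order, then move the last 2 characters to the front (rotate right by 2).
Applying both steps to "bramble": "abbelmr", then "mrabbel".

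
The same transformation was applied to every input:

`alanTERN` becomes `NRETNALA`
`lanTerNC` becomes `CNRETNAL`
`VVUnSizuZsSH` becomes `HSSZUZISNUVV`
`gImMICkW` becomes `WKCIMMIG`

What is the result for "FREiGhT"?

THGIERF

The rule is to reverse the string, then convert every letter to uppercase.
"FREiGhT" → "ThGiERF" → "THGIERF".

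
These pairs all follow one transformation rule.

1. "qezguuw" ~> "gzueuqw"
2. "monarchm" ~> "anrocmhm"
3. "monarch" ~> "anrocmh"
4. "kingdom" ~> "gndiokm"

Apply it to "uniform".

The pattern: move the first 3 characters to the end (rotate left by 3), then take characters alternately from the front and the back (1st, last, 2nd, 2nd-last, ...).
Applying both steps to "uniform": "formuni", then "fionrum".

fionrum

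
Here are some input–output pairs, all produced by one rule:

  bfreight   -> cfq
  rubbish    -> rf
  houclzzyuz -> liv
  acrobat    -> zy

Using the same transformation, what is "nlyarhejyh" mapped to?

iog

The transformation: shift every letter 3 places backward in the alphabet (wrapping around), then keep one character in every 3, starting at position 2 (positions 2nd, 5th, 8th, ...).
"nlyarhejyh" → "kivxoebgve" → "iog".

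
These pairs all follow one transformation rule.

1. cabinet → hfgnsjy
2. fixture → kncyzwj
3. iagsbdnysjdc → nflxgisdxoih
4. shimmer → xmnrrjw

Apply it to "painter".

ufnsyjw

The pattern: shift every letter 5 places forward in the alphabet (wrapping around).
Doing the same to "painter": "ufnsyjw".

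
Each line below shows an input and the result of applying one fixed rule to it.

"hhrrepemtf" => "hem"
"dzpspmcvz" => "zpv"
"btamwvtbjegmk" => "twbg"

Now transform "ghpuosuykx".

hoy

Looking at the pairs, the operation is to keep one character in every 3, starting at position 2 (positions 2nd, 5th, 8th, ...).
"ghpuosuykx" → "hoy".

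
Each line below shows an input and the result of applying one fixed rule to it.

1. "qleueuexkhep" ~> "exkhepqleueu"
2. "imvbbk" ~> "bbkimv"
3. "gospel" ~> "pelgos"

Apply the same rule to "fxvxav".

Looking at the pairs, the operation is to swap the front and back halves of the string.
Applying that to "fxvxav" gives "xavfxv".

xavfxv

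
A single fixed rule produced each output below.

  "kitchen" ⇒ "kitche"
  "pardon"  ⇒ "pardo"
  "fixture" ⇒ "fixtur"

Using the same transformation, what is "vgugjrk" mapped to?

vgugjr

The transformation: delete the last character.
So "vgugjrk" becomes "vgugjr".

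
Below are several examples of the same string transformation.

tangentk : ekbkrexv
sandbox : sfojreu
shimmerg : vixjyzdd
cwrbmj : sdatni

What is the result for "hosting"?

What's happening: move the last 3 characters to the front (rotate right by 3), then shift every letter 9 places backward in the alphabet (wrapping around).
Applying both steps to "hosting": "inghost", then "zexyfjk".

zexyfjk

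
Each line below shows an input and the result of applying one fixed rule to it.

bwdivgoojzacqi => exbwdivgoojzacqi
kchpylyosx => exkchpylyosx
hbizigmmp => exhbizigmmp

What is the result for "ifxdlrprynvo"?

The transformation: prepend "ex".
For "ifxdlrprynvo" the result is "exifxdlrprynvo".

exifxdlrprynvo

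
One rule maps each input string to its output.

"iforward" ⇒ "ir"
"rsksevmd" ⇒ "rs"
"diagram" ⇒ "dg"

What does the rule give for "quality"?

Rule — move the last 2 characters to the front (rotate right by 2), then keep one character in every 3, starting at position 3 (positions 3rd, 6th, 9th, ...).
For "quality", step one produces "tyquali"; step two turns that into "ql".

ql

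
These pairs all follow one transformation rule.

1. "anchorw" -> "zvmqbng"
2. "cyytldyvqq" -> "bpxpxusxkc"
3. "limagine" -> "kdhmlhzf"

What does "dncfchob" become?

camnbgeb

The rule is to shift every letter 1 place backward in the alphabet (wrapping around), then take characters alternately from the front and the back (1st, last, 2nd, 2nd-last, ...).
Applying that to "dncfchob" gives "camnbgeb".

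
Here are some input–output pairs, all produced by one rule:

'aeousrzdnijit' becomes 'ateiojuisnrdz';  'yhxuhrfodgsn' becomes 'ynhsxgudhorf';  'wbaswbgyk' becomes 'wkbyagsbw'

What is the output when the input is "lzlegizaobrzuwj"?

The pattern: take characters alternately from the front and the back (1st, last, 2nd, 2nd-last, ...).
Applying that to "lzlegizaobrzuwj" gives "ljzwluezgribzoa".

ljzwluezgribzoa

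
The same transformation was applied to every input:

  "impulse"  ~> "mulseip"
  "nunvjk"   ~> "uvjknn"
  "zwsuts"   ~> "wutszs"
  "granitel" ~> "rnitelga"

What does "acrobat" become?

The transformation: move the first 2 characters to the end (rotate left by 2), then swap the first and last characters.
"acrobat" → "cobatar".

cobatar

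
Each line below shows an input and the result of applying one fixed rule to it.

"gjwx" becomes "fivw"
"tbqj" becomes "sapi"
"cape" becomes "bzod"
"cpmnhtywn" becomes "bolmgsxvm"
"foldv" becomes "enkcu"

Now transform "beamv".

The transformation: shift every letter 1 place backward in the alphabet (wrapping around).
So "beamv" becomes "adzlu".

adzlu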